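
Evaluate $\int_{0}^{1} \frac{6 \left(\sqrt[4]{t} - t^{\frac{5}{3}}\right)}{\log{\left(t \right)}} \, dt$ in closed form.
$\log{\left(\frac{11390625}{1073741824} \right)}$

Replace the exponent $\frac{1}{4}$ by a parameter $a$: let $I(a) = \int_{0}^{1} \frac{6 \left(- t^{\frac{5}{3}} + t^{a}\right)}{\log{\left(t \right)}} \, dt$.

Since $\dfrac{\partial}{\partial a}\,t^{a} = t^{a} \ln t$, the $\ln t$ in the denominator cancels and
$$\frac{dI}{da} = \int_{0}^{1} 6 t^{a} \, dt = 6 \left[\frac{t^{a+1}}{a+1}\right]_0^1 = \frac{6}{a + 1}.$$

Integrating with respect to $a$ gives $I(a) = \log{\left(\frac{729 \left(a + 1\right)^{6}}{262144} \right)} + C$.

At $a = \frac{5}{3}$ the integrand is identically $0$, so $I(\frac{5}{3}) = 0$. The closed form gives $0$, hence $C = 0$.

Setting $a = \frac{1}{4}$:
$$I = \log{\left(\frac{11390625}{1073741824} \right)}.$$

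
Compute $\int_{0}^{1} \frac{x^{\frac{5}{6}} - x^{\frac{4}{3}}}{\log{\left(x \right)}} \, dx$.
$- \log{\left(14 \right)} + \log{\left(11 \right)}$

Introduce a parameter $a$ in the exponent: let $I(a) = \int_{0}^{1} \frac{x^{\frac{5}{6}} - x^{a}}{\log{\left(x \right)}} \, dx$.

Since $\dfrac{\partial}{\partial a}\,x^{a} = x^{a} \ln x$, the $\ln x$ in the denominator cancels and
$$\frac{dI}{da} = \int_{0}^{1} -1 x^{a} \, dx = -1 \left[\frac{x^{a+1}}{a+1}\right]_0^1 = - \frac{1}{a + 1}.$$

Integrating with respect to $a$ gives $I(a) = - \log{\left(\frac{6 a}{11} + \frac{6}{11} \right)} + C$.

At $a = \frac{5}{6}$ the integrand is identically $0$, so $I(\frac{5}{6}) = 0$. The closed form gives $0$, hence $C = 0$.

Setting $a = \frac{4}{3}$:
$$I = - \log{\left(14 \right)} + \log{\left(11 \right)}.$$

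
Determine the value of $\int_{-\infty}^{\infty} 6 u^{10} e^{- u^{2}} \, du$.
$\frac{2835 \sqrt{\pi}}{16}$

Begin with the known integral
$$J(a) = \int_{-\infty}^{\infty} 6 e^{- a u^{2}} \, du = \frac{6 \sqrt{\pi}}{\sqrt{a}}.$$

Differentiating under the integral sign brings down a factor of $(-u^2)$:
$$\frac{dJ}{da} = \int_{-\infty}^{\infty} - 6 u^{2} e^{- a u^{2}} \, du = - \frac{3 \sqrt{\pi}}{a^{\frac{3}{2}}}.$$

Repeating $5$ times in total — each differentiation brings down another $(-u^2)$ — gives
$$\frac{d^{5}J}{da^{5}} = \int_{-\infty}^{\infty} - 6 u^{10} e^{- a u^{2}} \, du = - \frac{2835 \sqrt{\pi}}{16 a^{\frac{11}{2}}},$$
and the integrand here is $(-1)^{5}$ times the target integrand, so $I = (-1)^{5}\,\frac{d^{5}J}{da^{5}} = \frac{2835 \sqrt{\pi}}{16 a^{\frac{11}{2}}}$.

Setting $a = 1$:
$$I = \frac{2835 \sqrt{\pi}}{16}.$$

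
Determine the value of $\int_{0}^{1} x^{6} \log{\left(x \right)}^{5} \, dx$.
$- \frac{120}{117649}$

Consider the simpler parametrised integral
$$J(a) = \int_{0}^{1} x^{a} \, dx = \frac{1}{a + 1}.$$

Differentiating under the integral sign brings down a factor of $\ln x$:
$$\frac{dJ}{da} = \int_{0}^{1} x^{a} \log{\left(x \right)} \, dx = - \frac{1}{\left(a + 1\right)^{2}}.$$

Repeating $5$ times in total — each differentiation brings down another $\ln x$ — gives
$$\frac{d^{5}J}{da^{5}} = \int_{0}^{1} x^{a} \log{\left(x \right)}^{5} \, dx = - \frac{120}{\left(a + 1\right)^{6}},$$
and the integrand here is exactly the target integrand, so $I = - \frac{120}{\left(a + 1\right)^{6}}$.

Setting $a = 6$:
$$I = - \frac{120}{117649}.$$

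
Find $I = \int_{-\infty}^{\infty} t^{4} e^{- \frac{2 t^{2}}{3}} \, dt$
$\frac{27 \sqrt{6} \sqrt{\pi}}{32}$

Start from the elementary integral
$$J(a) = \int_{-\infty}^{\infty} e^{- a t^{2}} \, dt = \frac{\sqrt{\pi}}{\sqrt{a}}.$$

Differentiating under the integral sign brings down a factor of $(-t^2)$:
$$\frac{dJ}{da} = \int_{-\infty}^{\infty} - t^{2} e^{- a t^{2}} \, dt = - \frac{\sqrt{\pi}}{2 a^{\frac{3}{2}}}.$$

Repeating twice in total — each differentiation brings down another $(-t^2)$ — gives
$$\frac{d^{2}J}{da^{2}} = \int_{-\infty}^{\infty} t^{4} e^{- a t^{2}} \, dt = \frac{3 \sqrt{\pi}}{4 a^{\frac{5}{2}}},$$
and the integrand here is exactly the target integrand, so $I = \frac{3 \sqrt{\pi}}{4 a^{\frac{5}{2}}}$.

Setting $a = \frac{2}{3}$:
$$I = \frac{27 \sqrt{6} \sqrt{\pi}}{32}.$$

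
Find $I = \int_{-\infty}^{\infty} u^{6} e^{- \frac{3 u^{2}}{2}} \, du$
$\frac{5 \sqrt{6} \sqrt{\pi}}{27}$

Consider the simpler parametrised integral
$$J(a) = \int_{-\infty}^{\infty} e^{- a u^{2}} \, du = \frac{\sqrt{\pi}}{\sqrt{a}}.$$

Differentiating under the integral sign brings down a factor of $(-u^2)$:
$$\frac{dJ}{da} = \int_{-\infty}^{\infty} - u^{2} e^{- a u^{2}} \, du = - \frac{\sqrt{\pi}}{2 a^{\frac{3}{2}}}.$$

Repeating $3$ times in total — each differentiation brings down another $(-u^2)$ — gives
$$\frac{d^{3}J}{da^{3}} = \int_{-\infty}^{\infty} - u^{6} e^{- a u^{2}} \, du = - \frac{15 \sqrt{\pi}}{8 a^{\frac{7}{2}}},$$
and the integrand here is $(-1)^{3}$ times the target integrand, so $I = (-1)^{3}\,\frac{d^{3}J}{da^{3}} = \frac{15 \sqrt{\pi}}{8 a^{\frac{7}{2}}}$.

Setting $a = \frac{3}{2}$:
$$I = \frac{5 \sqrt{6} \sqrt{\pi}}{27}.$$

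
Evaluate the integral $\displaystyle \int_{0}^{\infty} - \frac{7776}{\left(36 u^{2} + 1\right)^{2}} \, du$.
$- 324 \pi$

Start from the standard arctangent integral
$$J(a) = \int_{0}^{\infty} - \frac{6}{a^{2} + u^{2}} \, du = - \frac{3 \pi}{a}.$$

Differentiating under the integral sign with respect to $a$,
$$\frac{dJ}{da} = \int_{0}^{\infty} \frac{12 a}{\left(a^{2} + u^{2}\right)^{2}} \, du = \frac{3 \pi}{a^{2}},$$
so $\int_{0}^{\infty} - \frac{6}{\left(a^{2} + u^{2}\right)^{2}} \, du = - \frac{3 \pi}{2 a^{3}}$.

Setting $a = \frac{1}{6}$:
$$I = - 324 \pi.$$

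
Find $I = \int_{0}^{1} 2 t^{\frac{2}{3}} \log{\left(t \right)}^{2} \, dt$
$\frac{108}{125}$

Begin with the known integral
$$J(a) = \int_{0}^{1} 2 t^{a} \, dt = \frac{2}{a + 1}.$$

Differentiating under the integral sign brings down a factor of $\ln t$:
$$\frac{dJ}{da} = \int_{0}^{1} 2 t^{a} \log{\left(t \right)} \, dt = - \frac{2}{\left(a + 1\right)^{2}}.$$

Repeating twice in total — each differentiation brings down another $\ln t$ — gives
$$\frac{d^{2}J}{da^{2}} = \int_{0}^{1} 2 t^{a} \log{\left(t \right)}^{2} \, dt = \frac{4}{\left(a + 1\right)^{3}},$$
and the integrand here is exactly the target integrand, so $I = \frac{4}{\left(a + 1\right)^{3}}$.

Setting $a = \frac{2}{3}$:
$$I = \frac{108}{125}.$$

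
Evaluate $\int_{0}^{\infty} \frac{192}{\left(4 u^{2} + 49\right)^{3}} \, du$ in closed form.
$\frac{18 \pi}{16807}$

Begin with the known result
$$J(a) = \int_{0}^{\infty} \frac{3}{a^{2} + u^{2}} \, du = \frac{3 \pi}{2 a}.$$

Differentiating under the integral sign with respect to $a$,
$$\frac{dJ}{da} = \int_{0}^{\infty} - \frac{6 a}{\left(a^{2} + u^{2}\right)^{2}} \, du = - \frac{3 \pi}{2 a^{2}},$$
so $\int_{0}^{\infty} \frac{3}{\left(a^{2} + u^{2}\right)^{2}} \, du = \frac{3 \pi}{4 a^{3}}$.

Repeating — each differentiation of $1/(u^2+a^2)^j$ produces $-2ja/(u^2+a^2)^{j+1}$ — and dividing through by $-2ja$ at each step yields, after $2$ differentiations in total,
$$\int_{0}^{\infty} \frac{3}{\left(a^{2} + u^{2}\right)^{3}} \, du = \frac{9 \pi}{16 a^{5}}.$$

Setting $a = \frac{7}{2}$:
$$I = \frac{18 \pi}{16807}.$$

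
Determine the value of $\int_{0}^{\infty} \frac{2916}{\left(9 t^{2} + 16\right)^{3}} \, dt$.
$\frac{729 \pi}{4096}$

Start from the standard arctangent integral
$$J(a) = \int_{0}^{\infty} \frac{4}{a^{2} + t^{2}} \, dt = \frac{2 \pi}{a}.$$

Differentiating under the integral sign with respect to $a$,
$$\frac{dJ}{da} = \int_{0}^{\infty} - \frac{8 a}{\left(a^{2} + t^{2}\right)^{2}} \, dt = - \frac{2 \pi}{a^{2}},$$
so $\int_{0}^{\infty} \frac{4}{\left(a^{2} + t^{2}\right)^{2}} \, dt = \frac{\pi}{a^{3}}$.

Repeating — each differentiation of $1/(t^2+a^2)^j$ produces $-2ja/(t^2+a^2)^{j+1}$ — and dividing through by $-2ja$ at each step yields, after $2$ differentiations in total,
$$\int_{0}^{\infty} \frac{4}{\left(a^{2} + t^{2}\right)^{3}} \, dt = \frac{3 \pi}{4 a^{5}}.$$

Setting $a = \frac{4}{3}$:
$$I = \frac{729 \pi}{4096}.$$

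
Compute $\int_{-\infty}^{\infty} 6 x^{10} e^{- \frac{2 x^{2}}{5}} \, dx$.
$\frac{8859375 \sqrt{10} \sqrt{\pi}}{1024}$

Consider the simpler parametrised integral
$$J(a) = \int_{-\infty}^{\infty} 6 e^{- a x^{2}} \, dx = \frac{6 \sqrt{\pi}}{\sqrt{a}}.$$

Differentiating under the integral sign brings down a factor of $(-x^2)$:
$$\frac{dJ}{da} = \int_{-\infty}^{\infty} - 6 x^{2} e^{- a x^{2}} \, dx = - \frac{3 \sqrt{\pi}}{a^{\frac{3}{2}}}.$$

Repeating $5$ times in total — each differentiation brings down another $(-x^2)$ — gives
$$\frac{d^{5}J}{da^{5}} = \int_{-\infty}^{\infty} - 6 x^{10} e^{- a x^{2}} \, dx = - \frac{2835 \sqrt{\pi}}{16 a^{\frac{11}{2}}},$$
and the integrand here is $(-1)^{5}$ times the target integrand, so $I = (-1)^{5}\,\frac{d^{5}J}{da^{5}} = \frac{2835 \sqrt{\pi}}{16 a^{\frac{11}{2}}}$.

Setting $a = \frac{2}{5}$:
$$I = \frac{8859375 \sqrt{10} \sqrt{\pi}}{1024}.$$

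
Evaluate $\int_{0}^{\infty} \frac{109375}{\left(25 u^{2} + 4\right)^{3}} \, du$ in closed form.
$\frac{65625 \pi}{512}$

Begin with the known result
$$J(a) = \int_{0}^{\infty} \frac{7}{a^{2} + u^{2}} \, du = \frac{7 \pi}{2 a}.$$

Differentiating under the integral sign with respect to $a$,
$$\frac{dJ}{da} = \int_{0}^{\infty} - \frac{14 a}{\left(a^{2} + u^{2}\right)^{2}} \, du = - \frac{7 \pi}{2 a^{2}},$$
so $\int_{0}^{\infty} \frac{7}{\left(a^{2} + u^{2}\right)^{2}} \, du = \frac{7 \pi}{4 a^{3}}$.

Repeating — each differentiation of $1/(u^2+a^2)^j$ produces $-2ja/(u^2+a^2)^{j+1}$ — and dividing through by $-2ja$ at each step yields, after $2$ differentiations in total,
$$\int_{0}^{\infty} \frac{7}{\left(a^{2} + u^{2}\right)^{3}} \, du = \frac{21 \pi}{16 a^{5}}.$$

Setting $a = \frac{2}{5}$:
$$I = \frac{65625 \pi}{512}.$$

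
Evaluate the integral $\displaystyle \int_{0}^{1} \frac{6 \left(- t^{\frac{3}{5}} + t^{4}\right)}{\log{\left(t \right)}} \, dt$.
$\log{\left(\frac{244140625}{262144} \right)}$

Introduce a parameter $a$ in the exponent: let $I(a) = \int_{0}^{1} \frac{6 \left(t^{4} - t^{a}\right)}{\log{\left(t \right)}} \, dt$.

Since $\dfrac{\partial}{\partial a}\,t^{a} = t^{a} \ln t$, the $\ln t$ in the denominator cancels and
$$\frac{dI}{da} = \int_{0}^{1} -6 t^{a} \, dt = -6 \left[\frac{t^{a+1}}{a+1}\right]_0^1 = - \frac{6}{a + 1}.$$

Integrating with respect to $a$ gives $I(a) = \log{\left(\frac{15625}{\left(a + 1\right)^{6}} \right)} + C$.

At $a = 4$ the integrand is identically $0$, so $I(4) = 0$. The closed form gives $0$, hence $C = 0$.

Setting $a = \frac{3}{5}$:
$$I = \log{\left(\frac{244140625}{262144} \right)}.$$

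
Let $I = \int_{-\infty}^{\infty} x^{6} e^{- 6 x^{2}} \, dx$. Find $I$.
$\frac{5 \sqrt{6} \sqrt{\pi}}{3456}$

Start from the elementary integral
$$J(a) = \int_{-\infty}^{\infty} e^{- a x^{2}} \, dx = \frac{\sqrt{\pi}}{\sqrt{a}}.$$

Differentiating under the integral sign brings down a factor of $(-x^2)$:
$$\frac{dJ}{da} = \int_{-\infty}^{\infty} - x^{2} e^{- a x^{2}} \, dx = - \frac{\sqrt{\pi}}{2 a^{\frac{3}{2}}}.$$

Repeating $3$ times in total — each differentiation brings down another $(-x^2)$ — gives
$$\frac{d^{3}J}{da^{3}} = \int_{-\infty}^{\infty} - x^{6} e^{- a x^{2}} \, dx = - \frac{15 \sqrt{\pi}}{8 a^{\frac{7}{2}}},$$
and the integrand here is $(-1)^{3}$ times the target integrand, so $I = (-1)^{3}\,\frac{d^{3}J}{da^{3}} = \frac{15 \sqrt{\pi}}{8 a^{\frac{7}{2}}}$.

Setting $a = 6$:
$$I = \frac{5 \sqrt{6} \sqrt{\pi}}{3456}.$$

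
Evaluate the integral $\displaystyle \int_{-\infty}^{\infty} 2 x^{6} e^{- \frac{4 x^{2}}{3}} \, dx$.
$\frac{405 \sqrt{3} \sqrt{\pi}}{512}$

Consider the simpler parametrised integral
$$J(a) = \int_{-\infty}^{\infty} 2 e^{- a x^{2}} \, dx = \frac{2 \sqrt{\pi}}{\sqrt{a}}.$$

Differentiating under the integral sign brings down a factor of $(-x^2)$:
$$\frac{dJ}{da} = \int_{-\infty}^{\infty} - 2 x^{2} e^{- a x^{2}} \, dx = - \frac{\sqrt{\pi}}{a^{\frac{3}{2}}}.$$

Repeating $3$ times in total — each differentiation brings down another $(-x^2)$ — gives
$$\frac{d^{3}J}{da^{3}} = \int_{-\infty}^{\infty} - 2 x^{6} e^{- a x^{2}} \, dx = - \frac{15 \sqrt{\pi}}{4 a^{\frac{7}{2}}},$$
and the integrand here is $(-1)^{3}$ times the target integrand, so $I = (-1)^{3}\,\frac{d^{3}J}{da^{3}} = \frac{15 \sqrt{\pi}}{4 a^{\frac{7}{2}}}$.

Setting $a = \frac{4}{3}$:
$$I = \frac{405 \sqrt{3} \sqrt{\pi}}{512}.$$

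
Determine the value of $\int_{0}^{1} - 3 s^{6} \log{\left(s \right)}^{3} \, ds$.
$\frac{18}{2401}$

Consider the simpler parametrised integral
$$J(a) = \int_{0}^{1} - 3 s^{a} \, ds = - \frac{3}{a + 1}.$$

Differentiating under the integral sign brings down a factor of $\ln s$:
$$\frac{dJ}{da} = \int_{0}^{1} - 3 s^{a} \log{\left(s \right)} \, ds = \frac{3}{\left(a + 1\right)^{2}}.$$

Repeating $3$ times in total — each differentiation brings down another $\ln s$ — gives
$$\frac{d^{3}J}{da^{3}} = \int_{0}^{1} - 3 s^{a} \log{\left(s \right)}^{3} \, ds = \frac{18}{\left(a + 1\right)^{4}},$$
and the integrand here is exactly the target integrand, so $I = \frac{18}{\left(a + 1\right)^{4}}$.

Setting $a = 6$:
$$I = \frac{18}{2401}.$$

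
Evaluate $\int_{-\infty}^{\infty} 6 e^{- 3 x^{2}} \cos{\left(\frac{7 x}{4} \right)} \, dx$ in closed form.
$\frac{2 \sqrt{3} \sqrt{\pi}}{e^{\frac{49}{192}}}$

Let $b$ denote the cosine frequency and define $I(b) = \int_{-\infty}^{\infty} 6 e^{- 3 x^{2}} \cos{\left(b x \right)} \, dx$.

Differentiating under the integral sign,
$$I'(b) = \int_{-\infty}^{\infty} - 6 x e^{- 3 x^{2}} \sin{\left(b x \right)} \, dx.$$

Integrate $\int_{-\infty}^{\infty} x \sin(b x)\, e^{- 3 x^{2}}\, dx$ by parts with $u = \sin(b x)$ and $dv = x\, e^{- 3 x^{2}}\, dx$, giving $v = - \frac{e^{- 3 x^{2}}}{6}$. The boundary term vanishes and
$$\int_{-\infty}^{\infty} x \sin(b x)\, e^{- 3 x^{2}}\, dx = \frac{b}{6} \int_{-\infty}^{\infty} \cos(b x)\, e^{- 3 x^{2}}\, dx,$$
so $I'(b) = - \frac{b}{6}\, I(b)$.

This is a separable first-order ODE; solving with the initial condition $I(0) = \int_{-\infty}^{\infty} 6 e^{- 3 x^{2}}\,dx = 2 \sqrt{3} \sqrt{\pi}$ gives
$$I(b) = 2 \sqrt{3} \sqrt{\pi} e^{- \frac{b^{2}}{12}}.$$

Setting $b = \frac{7}{4}$:
$$I = \frac{2 \sqrt{3} \sqrt{\pi}}{e^{\frac{49}{192}}}.$$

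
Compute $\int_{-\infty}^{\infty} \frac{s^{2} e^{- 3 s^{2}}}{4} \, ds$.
$\frac{\sqrt{3} \sqrt{\pi}}{72}$

Begin with the known integral
$$J(a) = \int_{-\infty}^{\infty} \frac{e^{- a s^{2}}}{4} \, ds = \frac{\sqrt{\pi}}{4 \sqrt{a}}.$$

Differentiating under the integral sign brings down a factor of $(-s^2)$:
$$\frac{dJ}{da} = \int_{-\infty}^{\infty} - \frac{s^{2} e^{- a s^{2}}}{4} \, ds = - \frac{\sqrt{\pi}}{8 a^{\frac{3}{2}}}.$$

The integral on the left is $-I$, so $I = \frac{\sqrt{\pi}}{8 a^{\frac{3}{2}}}$.

Setting $a = 3$:
$$I = \frac{\sqrt{3} \sqrt{\pi}}{72}.$$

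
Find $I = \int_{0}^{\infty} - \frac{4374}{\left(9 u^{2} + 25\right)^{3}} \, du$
$- \frac{2187 \pi}{25000}$

Recall the elementary integral
$$J(a) = \int_{0}^{\infty} - \frac{6}{a^{2} + u^{2}} \, du = - \frac{3 \pi}{a}.$$

Differentiating under the integral sign with respect to $a$,
$$\frac{dJ}{da} = \int_{0}^{\infty} \frac{12 a}{\left(a^{2} + u^{2}\right)^{2}} \, du = \frac{3 \pi}{a^{2}},$$
so $\int_{0}^{\infty} - \frac{6}{\left(a^{2} + u^{2}\right)^{2}} \, du = - \frac{3 \pi}{2 a^{3}}$.

Repeating — each differentiation of $1/(u^2+a^2)^j$ produces $-2ja/(u^2+a^2)^{j+1}$ — and dividing through by $-2ja$ at each step yields, after $2$ differentiations in total,
$$\int_{0}^{\infty} - \frac{6}{\left(a^{2} + u^{2}\right)^{3}} \, du = - \frac{9 \pi}{8 a^{5}}.$$

Setting $a = \frac{5}{3}$:
$$I = - \frac{2187 \pi}{25000}.$$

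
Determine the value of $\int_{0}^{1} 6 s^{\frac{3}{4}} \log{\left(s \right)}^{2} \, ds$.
$\frac{768}{343}$

Begin with the known integral
$$J(a) = \int_{0}^{1} 6 s^{a} \, ds = \frac{6}{a + 1}.$$

Differentiating under the integral sign brings down a factor of $\ln s$:
$$\frac{dJ}{da} = \int_{0}^{1} 6 s^{a} \log{\left(s \right)} \, ds = - \frac{6}{\left(a + 1\right)^{2}}.$$

Repeating twice in total — each differentiation brings down another $\ln s$ — gives
$$\frac{d^{2}J}{da^{2}} = \int_{0}^{1} 6 s^{a} \log{\left(s \right)}^{2} \, ds = \frac{12}{\left(a + 1\right)^{3}},$$
and the integrand here is exactly the target integrand, so $I = \frac{12}{\left(a + 1\right)^{3}}$.

Setting $a = \frac{3}{4}$:
$$I = \frac{768}{343}.$$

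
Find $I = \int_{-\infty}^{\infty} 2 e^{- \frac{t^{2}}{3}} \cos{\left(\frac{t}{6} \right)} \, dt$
$\frac{2 \sqrt{3} \sqrt{\pi}}{e^{\frac{1}{48}}}$

Treat the cosine frequency as a parameter and define $I(b) = \int_{-\infty}^{\infty} 2 e^{- \frac{t^{2}}{3}} \cos{\left(b t \right)} \, dt$.

Differentiating under the integral sign,
$$I'(b) = \int_{-\infty}^{\infty} - 2 t e^{- \frac{t^{2}}{3}} \sin{\left(b t \right)} \, dt.$$

Integrate $\int_{-\infty}^{\infty} t \sin(b t)\, e^{- \frac{t^{2}}{3}}\, dt$ by parts with $u = \sin(b t)$ and $dv = t\, e^{- \frac{t^{2}}{3}}\, dt$, giving $v = - \frac{3 e^{- \frac{t^{2}}{3}}}{2}$. The boundary term vanishes and
$$\int_{-\infty}^{\infty} t \sin(b t)\, e^{- \frac{t^{2}}{3}}\, dt = \frac{3 b}{2} \int_{-\infty}^{\infty} \cos(b t)\, e^{- \frac{t^{2}}{3}}\, dt,$$
so $I'(b) = - \frac{3 b}{2}\, I(b)$.

This is a separable first-order ODE; solving with the initial condition $I(0) = \int_{-\infty}^{\infty} 2 e^{- \frac{t^{2}}{3}}\,dt = 2 \sqrt{3} \sqrt{\pi}$ gives
$$I(b) = 2 \sqrt{3} \sqrt{\pi} e^{- \frac{3 b^{2}}{4}}.$$

Setting $b = \frac{1}{6}$:
$$I = \frac{2 \sqrt{3} \sqrt{\pi}}{e^{\frac{1}{48}}}.$$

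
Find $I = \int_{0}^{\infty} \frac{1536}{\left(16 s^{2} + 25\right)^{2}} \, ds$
$\frac{96 \pi}{125}$

Begin with the known result
$$J(a) = \int_{0}^{\infty} \frac{6}{a^{2} + s^{2}} \, ds = \frac{3 \pi}{a}.$$

Differentiating under the integral sign with respect to $a$,
$$\frac{dJ}{da} = \int_{0}^{\infty} - \frac{12 a}{\left(a^{2} + s^{2}\right)^{2}} \, ds = - \frac{3 \pi}{a^{2}},$$
so $\int_{0}^{\infty} \frac{6}{\left(a^{2} + s^{2}\right)^{2}} \, ds = \frac{3 \pi}{2 a^{3}}$.

Setting $a = \frac{5}{4}$:
$$I = \frac{96 \pi}{125}.$$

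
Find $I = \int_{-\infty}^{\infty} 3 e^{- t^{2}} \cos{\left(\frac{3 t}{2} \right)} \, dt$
$\frac{3 \sqrt{\pi}}{e^{\frac{9}{16}}}$

Let $b$ denote the cosine frequency and define $I(b) = \int_{-\infty}^{\infty} 3 e^{- t^{2}} \cos{\left(b t \right)} \, dt$.

Differentiating under the integral sign,
$$I'(b) = \int_{-\infty}^{\infty} - 3 t e^{- t^{2}} \sin{\left(b t \right)} \, dt.$$

Integrate $\int_{-\infty}^{\infty} t \sin(b t)\, e^{- t^{2}}\, dt$ by parts with $u = \sin(b t)$ and $dv = t\, e^{- t^{2}}\, dt$, giving $v = - \frac{e^{- t^{2}}}{2}$. The boundary term vanishes and
$$\int_{-\infty}^{\infty} t \sin(b t)\, e^{- t^{2}}\, dt = \frac{b}{2} \int_{-\infty}^{\infty} \cos(b t)\, e^{- t^{2}}\, dt,$$
so $I'(b) = - \frac{b}{2}\, I(b)$.

This is a separable first-order ODE; solving with the initial condition $I(0) = \int_{-\infty}^{\infty} 3 e^{- t^{2}}\,dt = 3 \sqrt{\pi}$ gives
$$I(b) = 3 \sqrt{\pi} e^{- \frac{b^{2}}{4}}.$$

Setting $b = \frac{3}{2}$:
$$I = \frac{3 \sqrt{\pi}}{e^{\frac{9}{16}}}.$$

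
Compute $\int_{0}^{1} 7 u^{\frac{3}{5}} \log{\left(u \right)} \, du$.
$- \frac{175}{64}$

Start from the elementary integral
$$J(a) = \int_{0}^{1} 7 u^{a} \, du = \frac{7}{a + 1}.$$

Differentiating under the integral sign brings down a factor of $\ln u$:
$$\frac{dJ}{da} = \int_{0}^{1} 7 u^{a} \log{\left(u \right)} \, du = - \frac{7}{\left(a + 1\right)^{2}}.$$

The integral on the left is $I$, so $I = - \frac{7}{\left(a + 1\right)^{2}}$.

Setting $a = \frac{3}{5}$:
$$I = - \frac{175}{64}.$$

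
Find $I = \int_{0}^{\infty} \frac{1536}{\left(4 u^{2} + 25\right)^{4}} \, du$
$\frac{24 \pi}{15625}$

Start from the standard arctangent integral
$$J(a) = \int_{0}^{\infty} \frac{6}{a^{2} + u^{2}} \, du = \frac{3 \pi}{a}.$$

Differentiating under the integral sign with respect to $a$,
$$\frac{dJ}{da} = \int_{0}^{\infty} - \frac{12 a}{\left(a^{2} + u^{2}\right)^{2}} \, du = - \frac{3 \pi}{a^{2}},$$
so $\int_{0}^{\infty} \frac{6}{\left(a^{2} + u^{2}\right)^{2}} \, du = \frac{3 \pi}{2 a^{3}}$.

Repeating — each differentiation of $1/(u^2+a^2)^j$ produces $-2ja/(u^2+a^2)^{j+1}$ — and dividing through by $-2ja$ at each step yields, after $3$ differentiations in total,
$$\int_{0}^{\infty} \frac{6}{\left(a^{2} + u^{2}\right)^{4}} \, du = \frac{15 \pi}{16 a^{7}}.$$

Setting $a = \frac{5}{2}$:
$$I = \frac{24 \pi}{15625}.$$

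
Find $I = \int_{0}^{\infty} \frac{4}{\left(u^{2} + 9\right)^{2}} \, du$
$\frac{\pi}{27}$

Start from the standard arctangent integral
$$J(a) = \int_{0}^{\infty} \frac{4}{a^{2} + u^{2}} \, du = \frac{2 \pi}{a}.$$

Differentiating under the integral sign with respect to $a$,
$$\frac{dJ}{da} = \int_{0}^{\infty} - \frac{8 a}{\left(a^{2} + u^{2}\right)^{2}} \, du = - \frac{2 \pi}{a^{2}},$$
so $\int_{0}^{\infty} \frac{4}{\left(a^{2} + u^{2}\right)^{2}} \, du = \frac{\pi}{a^{3}}$.

Setting $a = 3$:
$$I = \frac{\pi}{27}.$$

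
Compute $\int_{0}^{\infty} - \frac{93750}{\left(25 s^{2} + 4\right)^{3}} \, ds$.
$- \frac{28125 \pi}{256}$

Recall the elementary integral
$$J(a) = \int_{0}^{\infty} - \frac{6}{a^{2} + s^{2}} \, ds = - \frac{3 \pi}{a}.$$

Differentiating under the integral sign with respect to $a$,
$$\frac{dJ}{da} = \int_{0}^{\infty} \frac{12 a}{\left(a^{2} + s^{2}\right)^{2}} \, ds = \frac{3 \pi}{a^{2}},$$
so $\int_{0}^{\infty} - \frac{6}{\left(a^{2} + s^{2}\right)^{2}} \, ds = - \frac{3 \pi}{2 a^{3}}$.

Repeating — each differentiation of $1/(s^2+a^2)^j$ produces $-2ja/(s^2+a^2)^{j+1}$ — and dividing through by $-2ja$ at each step yields, after $2$ differentiations in total,
$$\int_{0}^{\infty} - \frac{6}{\left(a^{2} + s^{2}\right)^{3}} \, ds = - \frac{9 \pi}{8 a^{5}}.$$

Setting $a = \frac{2}{5}$:
$$I = - \frac{28125 \pi}{256}.$$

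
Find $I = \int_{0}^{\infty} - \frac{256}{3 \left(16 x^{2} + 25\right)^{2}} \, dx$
$- \frac{16 \pi}{375}$

Start from the standard arctangent integral
$$J(a) = \int_{0}^{\infty} - \frac{1}{3 \left(a^{2} + x^{2}\right)} \, dx = - \frac{\pi}{6 a}.$$

Differentiating under the integral sign with respect to $a$,
$$\frac{dJ}{da} = \int_{0}^{\infty} \frac{2 a}{3 \left(a^{2} + x^{2}\right)^{2}} \, dx = \frac{\pi}{6 a^{2}},$$
so $\int_{0}^{\infty} - \frac{1}{3 \left(a^{2} + x^{2}\right)^{2}} \, dx = - \frac{\pi}{12 a^{3}}$.

Setting $a = \frac{5}{4}$:
$$I = - \frac{16 \pi}{375}.$$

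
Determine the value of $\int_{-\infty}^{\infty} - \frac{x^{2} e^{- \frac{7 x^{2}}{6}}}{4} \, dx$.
$- \frac{3 \sqrt{42} \sqrt{\pi}}{196}$

Consider the simpler parametrised integral
$$J(a) = \int_{-\infty}^{\infty} - \frac{e^{- a x^{2}}}{4} \, dx = - \frac{\sqrt{\pi}}{4 \sqrt{a}}.$$

Differentiating under the integral sign brings down a factor of $(-x^2)$:
$$\frac{dJ}{da} = \int_{-\infty}^{\infty} \frac{x^{2} e^{- a x^{2}}}{4} \, dx = \frac{\sqrt{\pi}}{8 a^{\frac{3}{2}}}.$$

The integral on the left is $-I$, so $I = - \frac{\sqrt{\pi}}{8 a^{\frac{3}{2}}}$.

Setting $a = \frac{7}{6}$:
$$I = - \frac{3 \sqrt{42} \sqrt{\pi}}{196}.$$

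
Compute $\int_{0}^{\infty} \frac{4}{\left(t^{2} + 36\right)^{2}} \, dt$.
$\frac{\pi}{216}$

Start from the standard arctangent integral
$$J(a) = \int_{0}^{\infty} \frac{4}{a^{2} + t^{2}} \, dt = \frac{2 \pi}{a}.$$

Differentiating under the integral sign with respect to $a$,
$$\frac{dJ}{da} = \int_{0}^{\infty} - \frac{8 a}{\left(a^{2} + t^{2}\right)^{2}} \, dt = - \frac{2 \pi}{a^{2}},$$
so $\int_{0}^{\infty} \frac{4}{\left(a^{2} + t^{2}\right)^{2}} \, dt = \frac{\pi}{a^{3}}$.

Setting $a = 6$:
$$I = \frac{\pi}{216}.$$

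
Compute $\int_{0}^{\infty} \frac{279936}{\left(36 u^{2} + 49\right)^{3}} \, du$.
$\frac{8748 \pi}{16807}$

Start from the standard arctangent integral
$$J(a) = \int_{0}^{\infty} \frac{6}{a^{2} + u^{2}} \, du = \frac{3 \pi}{a}.$$

Differentiating under the integral sign with respect to $a$,
$$\frac{dJ}{da} = \int_{0}^{\infty} - \frac{12 a}{\left(a^{2} + u^{2}\right)^{2}} \, du = - \frac{3 \pi}{a^{2}},$$
so $\int_{0}^{\infty} \frac{6}{\left(a^{2} + u^{2}\right)^{2}} \, du = \frac{3 \pi}{2 a^{3}}$.

Repeating — each differentiation of $1/(u^2+a^2)^j$ produces $-2ja/(u^2+a^2)^{j+1}$ — and dividing through by $-2ja$ at each step yields, after $2$ differentiations in total,
$$\int_{0}^{\infty} \frac{6}{\left(a^{2} + u^{2}\right)^{3}} \, du = \frac{9 \pi}{8 a^{5}}.$$

Setting $a = \frac{7}{6}$:
$$I = \frac{8748 \pi}{16807}.$$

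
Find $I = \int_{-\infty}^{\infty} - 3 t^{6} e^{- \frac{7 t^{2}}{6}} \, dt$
$- \frac{1215 \sqrt{42} \sqrt{\pi}}{2401}$

Begin with the known integral
$$J(a) = \int_{-\infty}^{\infty} - 3 e^{- a t^{2}} \, dt = - \frac{3 \sqrt{\pi}}{\sqrt{a}}.$$

Differentiating under the integral sign brings down a factor of $(-t^2)$:
$$\frac{dJ}{da} = \int_{-\infty}^{\infty} 3 t^{2} e^{- a t^{2}} \, dt = \frac{3 \sqrt{\pi}}{2 a^{\frac{3}{2}}}.$$

Repeating $3$ times in total — each differentiation brings down another $(-t^2)$ — gives
$$\frac{d^{3}J}{da^{3}} = \int_{-\infty}^{\infty} 3 t^{6} e^{- a t^{2}} \, dt = \frac{45 \sqrt{\pi}}{8 a^{\frac{7}{2}}},$$
and the integrand here is $(-1)^{3}$ times the target integrand, so $I = (-1)^{3}\,\frac{d^{3}J}{da^{3}} = - \frac{45 \sqrt{\pi}}{8 a^{\frac{7}{2}}}$.

Setting $a = \frac{7}{6}$:
$$I = - \frac{1215 \sqrt{42} \sqrt{\pi}}{2401}.$$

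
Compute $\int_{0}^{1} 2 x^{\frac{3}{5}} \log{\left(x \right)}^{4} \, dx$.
$\frac{9375}{2048}$

Start from the elementary integral
$$J(a) = \int_{0}^{1} 2 x^{a} \, dx = \frac{2}{a + 1}.$$

Differentiating under the integral sign brings down a factor of $\ln x$:
$$\frac{dJ}{da} = \int_{0}^{1} 2 x^{a} \log{\left(x \right)} \, dx = - \frac{2}{\left(a + 1\right)^{2}}.$$

Repeating $4$ times in total — each differentiation brings down another $\ln x$ — gives
$$\frac{d^{4}J}{da^{4}} = \int_{0}^{1} 2 x^{a} \log{\left(x \right)}^{4} \, dx = \frac{48}{\left(a + 1\right)^{5}},$$
and the integrand here is exactly the target integrand, so $I = \frac{48}{\left(a + 1\right)^{5}}$.

Setting $a = \frac{3}{5}$:
$$I = \frac{9375}{2048}.$$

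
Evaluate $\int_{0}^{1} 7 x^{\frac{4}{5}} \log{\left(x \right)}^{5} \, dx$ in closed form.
$- \frac{4375000}{177147}$

Begin with the known integral
$$J(a) = \int_{0}^{1} 7 x^{a} \, dx = \frac{7}{a + 1}.$$

Differentiating under the integral sign brings down a factor of $\ln x$:
$$\frac{dJ}{da} = \int_{0}^{1} 7 x^{a} \log{\left(x \right)} \, dx = - \frac{7}{\left(a + 1\right)^{2}}.$$

Repeating $5$ times in total — each differentiation brings down another $\ln x$ — gives
$$\frac{d^{5}J}{da^{5}} = \int_{0}^{1} 7 x^{a} \log{\left(x \right)}^{5} \, dx = - \frac{840}{\left(a + 1\right)^{6}},$$
and the integrand here is exactly the target integrand, so $I = - \frac{840}{\left(a + 1\right)^{6}}$.

Setting $a = \frac{4}{5}$:
$$I = - \frac{4375000}{177147}.$$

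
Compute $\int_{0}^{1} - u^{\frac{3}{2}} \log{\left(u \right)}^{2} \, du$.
$- \frac{16}{125}$

Consider the simpler parametrised integral
$$J(a) = \int_{0}^{1} - u^{a} \, du = - \frac{1}{a + 1}.$$

Differentiating under the integral sign brings down a factor of $\ln u$:
$$\frac{dJ}{da} = \int_{0}^{1} - u^{a} \log{\left(u \right)} \, du = \frac{1}{\left(a + 1\right)^{2}}.$$

Repeating twice in total — each differentiation brings down another $\ln u$ — gives
$$\frac{d^{2}J}{da^{2}} = \int_{0}^{1} - u^{a} \log{\left(u \right)}^{2} \, du = - \frac{2}{\left(a + 1\right)^{3}},$$
and the integrand here is exactly the target integrand, so $I = - \frac{2}{\left(a + 1\right)^{3}}$.

Setting $a = \frac{3}{2}$:
$$I = - \frac{16}{125}.$$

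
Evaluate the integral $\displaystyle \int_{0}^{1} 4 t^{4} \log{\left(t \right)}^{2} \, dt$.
$\frac{8}{125}$

Begin with the known integral
$$J(a) = \int_{0}^{1} 4 t^{a} \, dt = \frac{4}{a + 1}.$$

Differentiating under the integral sign brings down a factor of $\ln t$:
$$\frac{dJ}{da} = \int_{0}^{1} 4 t^{a} \log{\left(t \right)} \, dt = - \frac{4}{\left(a + 1\right)^{2}}.$$

Repeating twice in total — each differentiation brings down another $\ln t$ — gives
$$\frac{d^{2}J}{da^{2}} = \int_{0}^{1} 4 t^{a} \log{\left(t \right)}^{2} \, dt = \frac{8}{\left(a + 1\right)^{3}},$$
and the integrand here is exactly the target integrand, so $I = \frac{8}{\left(a + 1\right)^{3}}$.

Setting $a = 4$:
$$I = \frac{8}{125}.$$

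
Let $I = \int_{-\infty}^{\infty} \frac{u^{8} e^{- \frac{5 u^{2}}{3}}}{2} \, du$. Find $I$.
$\frac{1701 \sqrt{15} \sqrt{\pi}}{20000}$

Start from the elementary integral
$$J(a) = \int_{-\infty}^{\infty} \frac{e^{- a u^{2}}}{2} \, du = \frac{\sqrt{\pi}}{2 \sqrt{a}}.$$

Differentiating under the integral sign brings down a factor of $(-u^2)$:
$$\frac{dJ}{da} = \int_{-\infty}^{\infty} - \frac{u^{2} e^{- a u^{2}}}{2} \, du = - \frac{\sqrt{\pi}}{4 a^{\frac{3}{2}}}.$$

Repeating $4$ times in total — each differentiation brings down another $(-u^2)$ — gives
$$\frac{d^{4}J}{da^{4}} = \int_{-\infty}^{\infty} \frac{u^{8} e^{- a u^{2}}}{2} \, du = \frac{105 \sqrt{\pi}}{32 a^{\frac{9}{2}}},$$
and the integrand here is exactly the target integrand, so $I = \frac{105 \sqrt{\pi}}{32 a^{\frac{9}{2}}}$.

Setting $a = \frac{5}{3}$:
$$I = \frac{1701 \sqrt{15} \sqrt{\pi}}{20000}.$$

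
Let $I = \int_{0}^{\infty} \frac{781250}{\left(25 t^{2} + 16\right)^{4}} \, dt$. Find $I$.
$\frac{390625 \pi}{262144}$

Start from the standard arctangent integral
$$J(a) = \int_{0}^{\infty} \frac{2}{a^{2} + t^{2}} \, dt = \frac{\pi}{a}.$$

Differentiating under the integral sign with respect to $a$,
$$\frac{dJ}{da} = \int_{0}^{\infty} - \frac{4 a}{\left(a^{2} + t^{2}\right)^{2}} \, dt = - \frac{\pi}{a^{2}},$$
so $\int_{0}^{\infty} \frac{2}{\left(a^{2} + t^{2}\right)^{2}} \, dt = \frac{\pi}{2 a^{3}}$.

Repeating — each differentiation of $1/(t^2+a^2)^j$ produces $-2ja/(t^2+a^2)^{j+1}$ — and dividing through by $-2ja$ at each step yields, after $3$ differentiations in total,
$$\int_{0}^{\infty} \frac{2}{\left(a^{2} + t^{2}\right)^{4}} \, dt = \frac{5 \pi}{16 a^{7}}.$$

Setting $a = \frac{4}{5}$:
$$I = \frac{390625 \pi}{262144}.$$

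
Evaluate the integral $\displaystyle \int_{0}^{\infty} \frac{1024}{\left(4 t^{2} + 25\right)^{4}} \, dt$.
$\frac{16 \pi}{15625}$

Recall the elementary integral
$$J(a) = \int_{0}^{\infty} \frac{4}{a^{2} + t^{2}} \, dt = \frac{2 \pi}{a}.$$

Differentiating under the integral sign with respect to $a$,
$$\frac{dJ}{da} = \int_{0}^{\infty} - \frac{8 a}{\left(a^{2} + t^{2}\right)^{2}} \, dt = - \frac{2 \pi}{a^{2}},$$
so $\int_{0}^{\infty} \frac{4}{\left(a^{2} + t^{2}\right)^{2}} \, dt = \frac{\pi}{a^{3}}$.

Repeating — each differentiation of $1/(t^2+a^2)^j$ produces $-2ja/(t^2+a^2)^{j+1}$ — and dividing through by $-2ja$ at each step yields, after $3$ differentiations in total,
$$\int_{0}^{\infty} \frac{4}{\left(a^{2} + t^{2}\right)^{4}} \, dt = \frac{5 \pi}{8 a^{7}}.$$

Setting $a = \frac{5}{2}$:
$$I = \frac{16 \pi}{15625}.$$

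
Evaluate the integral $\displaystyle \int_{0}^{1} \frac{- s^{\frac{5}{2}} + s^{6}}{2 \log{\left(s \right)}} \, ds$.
$\frac{\log{\left(2 \right)}}{2}$

Replace the exponent $\frac{5}{2}$ by a parameter $a$: let $I(a) = \int_{0}^{1} \frac{s^{6} - s^{a}}{2 \log{\left(s \right)}} \, ds$.

Since $\dfrac{\partial}{\partial a}\,s^{a} = s^{a} \ln s$, the $\ln s$ in the denominator cancels and
$$\frac{dI}{da} = \int_{0}^{1} - \frac{1}{2} s^{a} \, ds = - \frac{1}{2} \left[\frac{s^{a+1}}{a+1}\right]_0^1 = - \frac{1}{2 a + 2}.$$

Integrating with respect to $a$ gives $I(a) = - \frac{\log{\left(a + 1 \right)}}{2} + \frac{\log{\left(7 \right)}}{2} + C$.

At $a = 6$ the integrand is identically $0$, so $I(6) = 0$. The closed form gives $0$, hence $C = 0$.

Setting $a = \frac{5}{2}$:
$$I = \frac{\log{\left(2 \right)}}{2}.$$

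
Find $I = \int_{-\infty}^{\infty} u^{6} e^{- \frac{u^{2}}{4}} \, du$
$240 \sqrt{\pi}$

Consider the simpler parametrised integral
$$J(a) = \int_{-\infty}^{\infty} e^{- a u^{2}} \, du = \frac{\sqrt{\pi}}{\sqrt{a}}.$$

Differentiating under the integral sign brings down a factor of $(-u^2)$:
$$\frac{dJ}{da} = \int_{-\infty}^{\infty} - u^{2} e^{- a u^{2}} \, du = - \frac{\sqrt{\pi}}{2 a^{\frac{3}{2}}}.$$

Repeating $3$ times in total — each differentiation brings down another $(-u^2)$ — gives
$$\frac{d^{3}J}{da^{3}} = \int_{-\infty}^{\infty} - u^{6} e^{- a u^{2}} \, du = - \frac{15 \sqrt{\pi}}{8 a^{\frac{7}{2}}},$$
and the integrand here is $(-1)^{3}$ times the target integrand, so $I = (-1)^{3}\,\frac{d^{3}J}{da^{3}} = \frac{15 \sqrt{\pi}}{8 a^{\frac{7}{2}}}$.

Setting $a = \frac{1}{4}$:
$$I = 240 \sqrt{\pi}.$$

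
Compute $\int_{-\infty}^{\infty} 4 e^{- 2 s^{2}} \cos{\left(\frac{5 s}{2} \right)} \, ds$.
$\frac{2 \sqrt{2} \sqrt{\pi}}{e^{\frac{25}{32}}}$

Define $I(b) = \int_{-\infty}^{\infty} 4 e^{- 2 s^{2}} \cos{\left(b s \right)} \, ds$.

Differentiating under the integral sign,
$$I'(b) = \int_{-\infty}^{\infty} - 4 s e^{- 2 s^{2}} \sin{\left(b s \right)} \, ds.$$

Integrate $\int_{-\infty}^{\infty} s \sin(b s)\, e^{- 2 s^{2}}\, ds$ by parts with $u = \sin(b s)$ and $dv = s\, e^{- 2 s^{2}}\, ds$, giving $v = - \frac{e^{- 2 s^{2}}}{4}$. The boundary term vanishes and
$$\int_{-\infty}^{\infty} s \sin(b s)\, e^{- 2 s^{2}}\, ds = \frac{b}{4} \int_{-\infty}^{\infty} \cos(b s)\, e^{- 2 s^{2}}\, ds,$$
so $I'(b) = - \frac{b}{4}\, I(b)$.

This is a separable first-order ODE; solving with the initial condition $I(0) = \int_{-\infty}^{\infty} 4 e^{- 2 s^{2}}\,ds = 2 \sqrt{2} \sqrt{\pi}$ gives
$$I(b) = 2 \sqrt{2} \sqrt{\pi} e^{- \frac{b^{2}}{8}}.$$

Setting $b = \frac{5}{2}$:
$$I = \frac{2 \sqrt{2} \sqrt{\pi}}{e^{\frac{25}{32}}}.$$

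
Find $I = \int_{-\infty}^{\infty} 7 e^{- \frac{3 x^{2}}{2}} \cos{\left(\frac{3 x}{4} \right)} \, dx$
$\frac{7 \sqrt{6} \sqrt{\pi}}{3 e^{\frac{3}{32}}}$

Define $I(b) = \int_{-\infty}^{\infty} 7 e^{- \frac{3 x^{2}}{2}} \cos{\left(b x \right)} \, dx$.

Differentiating under the integral sign,
$$I'(b) = \int_{-\infty}^{\infty} - 7 x e^{- \frac{3 x^{2}}{2}} \sin{\left(b x \right)} \, dx.$$

Integrate $\int_{-\infty}^{\infty} x \sin(b x)\, e^{- \frac{3 x^{2}}{2}}\, dx$ by parts with $u = \sin(b x)$ and $dv = x\, e^{- \frac{3 x^{2}}{2}}\, dx$, giving $v = - \frac{e^{- \frac{3 x^{2}}{2}}}{3}$. The boundary term vanishes and
$$\int_{-\infty}^{\infty} x \sin(b x)\, e^{- \frac{3 x^{2}}{2}}\, dx = \frac{b}{3} \int_{-\infty}^{\infty} \cos(b x)\, e^{- \frac{3 x^{2}}{2}}\, dx,$$
so $I'(b) = - \frac{b}{3}\, I(b)$.

This is a separable first-order ODE; solving with the initial condition $I(0) = \int_{-\infty}^{\infty} 7 e^{- \frac{3 x^{2}}{2}}\,dx = \frac{7 \sqrt{6} \sqrt{\pi}}{3}$ gives
$$I(b) = \frac{7 \sqrt{6} \sqrt{\pi} e^{- \frac{b^{2}}{6}}}{3}.$$

Setting $b = \frac{3}{4}$:
$$I = \frac{7 \sqrt{6} \sqrt{\pi}}{3 e^{\frac{3}{32}}}.$$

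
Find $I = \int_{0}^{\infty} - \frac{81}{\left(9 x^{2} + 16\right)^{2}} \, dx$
$- \frac{27 \pi}{256}$

Recall the elementary integral
$$J(a) = \int_{0}^{\infty} - \frac{1}{a^{2} + x^{2}} \, dx = - \frac{\pi}{2 a}.$$

Differentiating under the integral sign with respect to $a$,
$$\frac{dJ}{da} = \int_{0}^{\infty} \frac{2 a}{\left(a^{2} + x^{2}\right)^{2}} \, dx = \frac{\pi}{2 a^{2}},$$
so $\int_{0}^{\infty} - \frac{1}{\left(a^{2} + x^{2}\right)^{2}} \, dx = - \frac{\pi}{4 a^{3}}$.

Setting $a = \frac{4}{3}$:
$$I = - \frac{27 \pi}{256}.$$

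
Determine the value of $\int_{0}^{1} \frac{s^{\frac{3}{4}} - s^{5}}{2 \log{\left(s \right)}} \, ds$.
$\log{\left(\frac{\sqrt{42}}{12} \right)}$

Consider the one-parameter family: let $I(a) = \int_{0}^{1} \frac{s^{\frac{3}{4}} - s^{a}}{2 \log{\left(s \right)}} \, ds$.

Since $\dfrac{\partial}{\partial a}\,s^{a} = s^{a} \ln s$, the $\ln s$ in the denominator cancels and
$$\frac{dI}{da} = \int_{0}^{1} - \frac{1}{2} s^{a} \, ds = - \frac{1}{2} \left[\frac{s^{a+1}}{a+1}\right]_0^1 = - \frac{1}{2 a + 2}.$$

Integrating with respect to $a$ gives $I(a) = - \frac{\log{\left(a + 1 \right)}}{2} - \log{\left(2 \right)} + \frac{\log{\left(7 \right)}}{2} + C$.

At $a = \frac{3}{4}$ the integrand is identically $0$, so $I(\frac{3}{4}) = 0$. The closed form gives $0$, hence $C = 0$.

Setting $a = 5$:
$$I = \log{\left(\frac{\sqrt{42}}{12} \right)}.$$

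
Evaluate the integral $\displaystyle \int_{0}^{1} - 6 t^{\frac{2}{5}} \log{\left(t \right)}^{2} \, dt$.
$- \frac{1500}{343}$

Start from the elementary integral
$$J(a) = \int_{0}^{1} - 6 t^{a} \, dt = - \frac{6}{a + 1}.$$

Differentiating under the integral sign brings down a factor of $\ln t$:
$$\frac{dJ}{da} = \int_{0}^{1} - 6 t^{a} \log{\left(t \right)} \, dt = \frac{6}{\left(a + 1\right)^{2}}.$$

Repeating twice in total — each differentiation brings down another $\ln t$ — gives
$$\frac{d^{2}J}{da^{2}} = \int_{0}^{1} - 6 t^{a} \log{\left(t \right)}^{2} \, dt = - \frac{12}{\left(a + 1\right)^{3}},$$
and the integrand here is exactly the target integrand, so $I = - \frac{12}{\left(a + 1\right)^{3}}$.

Setting $a = \frac{2}{5}$:
$$I = - \frac{1500}{343}.$$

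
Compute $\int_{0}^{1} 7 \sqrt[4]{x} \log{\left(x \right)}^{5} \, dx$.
$- \frac{688128}{3125}$

Consider the simpler parametrised integral
$$J(a) = \int_{0}^{1} 7 x^{a} \, dx = \frac{7}{a + 1}.$$

Differentiating under the integral sign brings down a factor of $\ln x$:
$$\frac{dJ}{da} = \int_{0}^{1} 7 x^{a} \log{\left(x \right)} \, dx = - \frac{7}{\left(a + 1\right)^{2}}.$$

Repeating $5$ times in total — each differentiation brings down another $\ln x$ — gives
$$\frac{d^{5}J}{da^{5}} = \int_{0}^{1} 7 x^{a} \log{\left(x \right)}^{5} \, dx = - \frac{840}{\left(a + 1\right)^{6}},$$
and the integrand here is exactly the target integrand, so $I = - \frac{840}{\left(a + 1\right)^{6}}$.

Setting $a = \frac{1}{4}$:
$$I = - \frac{688128}{3125}.$$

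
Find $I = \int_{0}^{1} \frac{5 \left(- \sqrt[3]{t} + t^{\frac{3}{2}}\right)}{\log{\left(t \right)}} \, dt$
$- \log{\left(\frac{32768}{759375} \right)}$

Consider the one-parameter family: let $I(a) = \int_{0}^{1} \frac{5 \left(t^{\frac{3}{2}} - t^{a}\right)}{\log{\left(t \right)}} \, dt$.

Since $\dfrac{\partial}{\partial a}\,t^{a} = t^{a} \ln t$, the $\ln t$ in the denominator cancels and
$$\frac{dI}{da} = \int_{0}^{1} -5 t^{a} \, dt = -5 \left[\frac{t^{a+1}}{a+1}\right]_0^1 = - \frac{5}{a + 1}.$$

Integrating with respect to $a$ gives $I(a) = - \log{\left(\frac{32 \left(a + 1\right)^{5}}{3125} \right)} + C$.

At $a = \frac{3}{2}$ the integrand is identically $0$, so $I(\frac{3}{2}) = 0$. The closed form gives $0$, hence $C = 0$.

Setting $a = \frac{1}{3}$:
$$I = - \log{\left(\frac{32768}{759375} \right)}.$$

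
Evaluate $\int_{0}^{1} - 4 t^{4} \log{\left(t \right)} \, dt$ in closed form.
$\frac{4}{25}$

Begin with the known integral
$$J(a) = \int_{0}^{1} - 4 t^{a} \, dt = - \frac{4}{a + 1}.$$

Differentiating under the integral sign brings down a factor of $\ln t$:
$$\frac{dJ}{da} = \int_{0}^{1} - 4 t^{a} \log{\left(t \right)} \, dt = \frac{4}{\left(a + 1\right)^{2}}.$$

The integral on the left is $I$, so $I = \frac{4}{\left(a + 1\right)^{2}}$.

Setting $a = 4$:
$$I = \frac{4}{25}.$$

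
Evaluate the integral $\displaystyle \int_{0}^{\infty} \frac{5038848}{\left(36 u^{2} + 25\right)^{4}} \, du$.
$\frac{26244 \pi}{15625}$

Begin with the known result
$$J(a) = \int_{0}^{\infty} \frac{3}{a^{2} + u^{2}} \, du = \frac{3 \pi}{2 a}.$$

Differentiating under the integral sign with respect to $a$,
$$\frac{dJ}{da} = \int_{0}^{\infty} - \frac{6 a}{\left(a^{2} + u^{2}\right)^{2}} \, du = - \frac{3 \pi}{2 a^{2}},$$
so $\int_{0}^{\infty} \frac{3}{\left(a^{2} + u^{2}\right)^{2}} \, du = \frac{3 \pi}{4 a^{3}}$.

Repeating — each differentiation of $1/(u^2+a^2)^j$ produces $-2ja/(u^2+a^2)^{j+1}$ — and dividing through by $-2ja$ at each step yields, after $3$ differentiations in total,
$$\int_{0}^{\infty} \frac{3}{\left(a^{2} + u^{2}\right)^{4}} \, du = \frac{15 \pi}{32 a^{7}}.$$

Setting $a = \frac{5}{6}$:
$$I = \frac{26244 \pi}{15625}.$$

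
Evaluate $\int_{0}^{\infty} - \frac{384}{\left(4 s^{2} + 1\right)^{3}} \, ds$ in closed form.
$- 36 \pi$

Begin with the known result
$$J(a) = \int_{0}^{\infty} - \frac{6}{a^{2} + s^{2}} \, ds = - \frac{3 \pi}{a}.$$

Differentiating under the integral sign with respect to $a$,
$$\frac{dJ}{da} = \int_{0}^{\infty} \frac{12 a}{\left(a^{2} + s^{2}\right)^{2}} \, ds = \frac{3 \pi}{a^{2}},$$
so $\int_{0}^{\infty} - \frac{6}{\left(a^{2} + s^{2}\right)^{2}} \, ds = - \frac{3 \pi}{2 a^{3}}$.

Repeating — each differentiation of $1/(s^2+a^2)^j$ produces $-2ja/(s^2+a^2)^{j+1}$ — and dividing through by $-2ja$ at each step yields, after $2$ differentiations in total,
$$\int_{0}^{\infty} - \frac{6}{\left(a^{2} + s^{2}\right)^{3}} \, ds = - \frac{9 \pi}{8 a^{5}}.$$

Setting $a = \frac{1}{2}$:
$$I = - 36 \pi.$$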